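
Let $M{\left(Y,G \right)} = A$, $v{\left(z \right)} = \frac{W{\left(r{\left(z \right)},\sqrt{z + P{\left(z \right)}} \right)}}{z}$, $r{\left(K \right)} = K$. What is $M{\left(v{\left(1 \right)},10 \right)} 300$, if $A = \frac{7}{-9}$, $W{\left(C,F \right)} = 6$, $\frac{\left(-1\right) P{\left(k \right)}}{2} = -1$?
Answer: $- \frac{700}{3} \approx -233.33$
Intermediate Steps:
$P{\left(k \right)} = 2$ ($P{\left(k \right)} = \left(-2\right) \left(-1\right) = 2$)
$A = - \frac{7}{9}$ ($A = 7 \left(- \frac{1}{9}\right) = - \frac{7}{9} \approx -0.77778$)
$v{\left(z \right)} = \frac{6}{z}$
$M{\left(Y,G \right)} = - \frac{7}{9}$
$M{\left(v{\left(1 \right)},10 \right)} 300 = \left(- \frac{7}{9}\right) 300 = - \frac{700}{3}$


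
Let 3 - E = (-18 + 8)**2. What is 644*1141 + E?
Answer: 734707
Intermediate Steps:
E = -97 (E = 3 - (-18 + 8)**2 = 3 - 1*(-10)**2 = 3 - 1*100 = 3 - 100 = -97)
644*1141 + E = 644*1141 - 97 = 734804 - 97 = 734707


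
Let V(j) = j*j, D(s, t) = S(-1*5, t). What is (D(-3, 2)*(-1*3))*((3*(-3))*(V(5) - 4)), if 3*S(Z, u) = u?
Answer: 378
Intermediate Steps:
S(Z, u) = u/3
D(s, t) = t/3
V(j) = j**2
(D(-3, 2)*(-1*3))*((3*(-3))*(V(5) - 4)) = (((1/3)*2)*(-1*3))*((3*(-3))*(5**2 - 4)) = ((2/3)*(-3))*(-9*(25 - 4)) = -(-18)*21 = -2*(-189) = 378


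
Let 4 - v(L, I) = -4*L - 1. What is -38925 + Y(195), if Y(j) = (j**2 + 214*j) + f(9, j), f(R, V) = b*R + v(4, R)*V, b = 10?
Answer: 45015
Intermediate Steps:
v(L, I) = 5 + 4*L (v(L, I) = 4 - (-4*L - 1) = 4 - (-1 - 4*L) = 4 + (1 + 4*L) = 5 + 4*L)
f(R, V) = 10*R + 21*V (f(R, V) = 10*R + (5 + 4*4)*V = 10*R + (5 + 16)*V = 10*R + 21*V)
Y(j) = 90 + j**2 + 235*j (Y(j) = (j**2 + 214*j) + (10*9 + 21*j) = (j**2 + 214*j) + (90 + 21*j) = 90 + j**2 + 235*j)
-38925 + Y(195) = -38925 + (90 + 195**2 + 235*195) = -38925 + (90 + 38025 + 45825) = -38925 + 83940 = 45015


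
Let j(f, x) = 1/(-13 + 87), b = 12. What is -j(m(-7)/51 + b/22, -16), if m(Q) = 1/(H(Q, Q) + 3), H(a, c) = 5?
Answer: -1/74 ≈ -0.013514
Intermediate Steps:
m(Q) = ⅛ (m(Q) = 1/(5 + 3) = 1/8 = ⅛)
j(f, x) = 1/74
-j(m(-7)/51 + b/22, -16) = -1*1/74 = -1/74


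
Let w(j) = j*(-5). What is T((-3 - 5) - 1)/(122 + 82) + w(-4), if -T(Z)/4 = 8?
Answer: 1012/51 ≈ 19.843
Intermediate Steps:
w(j) = -5*j
T(Z) = -32 (T(Z) = -4*8 = -32)
T((-3 - 5) - 1)/(122 + 82) + w(-4) = -32/(122 + 82) - 5*(-4) = -32/204 + 20 = (1/204)*(-32) + 20 = -8/51 + 20 = 1012/51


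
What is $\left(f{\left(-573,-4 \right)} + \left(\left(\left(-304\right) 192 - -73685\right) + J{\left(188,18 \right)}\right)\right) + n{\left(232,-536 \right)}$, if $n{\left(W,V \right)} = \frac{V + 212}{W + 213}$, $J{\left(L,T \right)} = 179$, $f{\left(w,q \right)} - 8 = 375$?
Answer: $\frac{7065831}{445} \approx 15878.0$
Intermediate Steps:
$f{\left(w,q \right)} = 383$ ($f{\left(w,q \right)} = 8 + 375 = 383$)
$n{\left(W,V \right)} = \frac{212 + V}{213 + W}$
$\left(f{\left(-573,-4 \right)} + \left(\left(\left(-304\right) 192 - -73685\right) + J{\left(188,18 \right)}\right)\right) + n{\left(232,-536 \right)} = \left(383 + \left(\left(\left(-304\right) 192 - -73685\right) + 179\right)\right) + \frac{212 - 536}{213 + 232} = \left(383 + \left(\left(-58368 + 73685\right) + 179\right)\right) + \frac{1}{445} \left(-324\right) = \left(383 + \left(15317 + 179\right)\right) + \frac{1}{445} \left(-324\right) = \left(383 + 15496\right) - \frac{324}{445} = 15879 - \frac{324}{445} = \frac{7065831}{445}$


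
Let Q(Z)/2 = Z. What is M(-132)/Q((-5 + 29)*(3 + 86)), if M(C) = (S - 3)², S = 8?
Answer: 25/4272 ≈ 0.0058521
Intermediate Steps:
M(C) = 25 (M(C) = (8 - 3)² = 5² = 25)
Q(Z) = 2*Z
M(-132)/Q((-5 + 29)*(3 + 86)) = 25/((2*((-5 + 29)*(3 + 86)))) = 25/((2*(24*89))) = 25/((2*2136)) = 25/4272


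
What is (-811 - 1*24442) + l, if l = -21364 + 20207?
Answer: -26410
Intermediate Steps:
l = -1157
(-811 - 1*24442) + l = (-811 - 1*24442) - 1157 = (-811 - 24442) - 1157 = -25253 - 1157 = -26410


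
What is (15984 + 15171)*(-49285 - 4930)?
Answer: -1689068325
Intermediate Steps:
(15984 + 15171)*(-49285 - 4930) = 31155*(-54215) = -1689068325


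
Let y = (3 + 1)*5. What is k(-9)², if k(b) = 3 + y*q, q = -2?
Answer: 1369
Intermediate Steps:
y = 20 (y = 4*5 = 20)
k(b) = -37 (k(b) = 3 + 20*(-2) = 3 - 40 = -37)
k(-9)² = (-37)² = 1369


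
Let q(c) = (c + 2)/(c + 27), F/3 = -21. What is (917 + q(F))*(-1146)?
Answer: -6316943/6 ≈ -1.0528e+6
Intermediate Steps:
F = -63 (F = 3*(-21) = -63)
q(c) = (2 + c)/(27 + c)
(917 + q(F))*(-1146) = (917 + (2 - 63)/(27 - 63))*(-1146) = (917 - 61/(-36))*(-1146) = (917 - 1/36*(-61))*(-1146) = (917 + 61/36)*(-1146) = (33073/36)*(-1146) = -6316943/6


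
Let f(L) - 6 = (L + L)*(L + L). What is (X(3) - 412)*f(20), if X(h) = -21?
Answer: -695398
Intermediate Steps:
f(L) = 6 + 4*L² (f(L) = 6 + (L + L)*(L + L) = 6 + (2*L)*(2*L) = 6 + 4*L²)
(X(3) - 412)*f(20) = (-21 - 412)*(6 + 4*20²) = -433*(6 + 4*400) = -433*(6 + 1600) = -433*1606 = -695398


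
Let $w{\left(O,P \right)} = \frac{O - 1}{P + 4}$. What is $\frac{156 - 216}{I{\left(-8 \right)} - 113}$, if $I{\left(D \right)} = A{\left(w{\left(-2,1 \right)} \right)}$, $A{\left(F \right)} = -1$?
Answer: $\frac{10}{19} \approx 0.52632$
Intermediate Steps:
$w{\left(O,P \right)} = \frac{-1 + O}{4 + P}$
$I{\left(D \right)} = -1$
$\frac{156 - 216}{I{\left(-8 \right)} - 113} = \frac{156 - 216}{-1 - 113} = - \frac{60}{-114} = \left(-60\right) \left(- \frac{1}{114}\right) = \frac{10}{19}$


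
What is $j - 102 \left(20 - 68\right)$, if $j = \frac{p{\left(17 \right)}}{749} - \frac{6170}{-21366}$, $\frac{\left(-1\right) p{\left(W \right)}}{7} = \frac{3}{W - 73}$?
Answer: $\frac{313423893625}{64012536} \approx 4896.3$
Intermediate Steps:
$p{\left(W \right)} = - \frac{21}{-73 + W}$ ($p{\left(W \right)} = - 7 \frac{3}{W - 73} = - 7 \frac{3}{-73 + W} = - \frac{21}{-73 + W}$)
$j = \frac{18517369}{64012536}$ ($j = \frac{\left(-21\right) \frac{1}{-73 + 17}}{749} - \frac{6170}{-21366} = - \frac{21}{-56} \cdot \frac{1}{749} - - \frac{3085}{10683} = \left(-21\right) \left(- \frac{1}{56}\right) \frac{1}{749} + \frac{3085}{10683} = \frac{3}{8} \cdot \frac{1}{749} + \frac{3085}{10683} = \frac{3}{5992} + \frac{3085}{10683} = \frac{18517369}{64012536} \approx 0.28928$)
$j - 102 \left(20 - 68\right) = \frac{18517369}{64012536} - 102 \left(20 - 68\right) = \frac{18517369}{64012536} - 102 \left(-48\right) = \frac{18517369}{64012536} - -4896 = \frac{18517369}{64012536} + 4896 = \frac{313423893625}{64012536}$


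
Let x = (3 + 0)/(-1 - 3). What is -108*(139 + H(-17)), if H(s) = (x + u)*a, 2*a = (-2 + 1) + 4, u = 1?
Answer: -30105/2 ≈ -15053.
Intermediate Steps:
a = 3/2 (a = ((-2 + 1) + 4)/2 = (-1 + 4)/2 = (½)*3 = 3/2 ≈ 1.5000)
x = -¾ (x = 3/(-4) = 3*(-¼) = -¾ ≈ -0.75000)
H(s) = 3/8 (H(s) = (-¾ + 1)*(3/2) = (¼)*(3/2) = 3/8)
-108*(139 + H(-17)) = -108*(139 + 3/8) = -108*1115/8 = -30105/2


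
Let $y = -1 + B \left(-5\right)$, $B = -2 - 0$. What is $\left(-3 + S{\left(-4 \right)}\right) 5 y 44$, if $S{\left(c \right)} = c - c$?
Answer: $-5940$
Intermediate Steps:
$S{\left(c \right)} = 0$
$B = -2$ ($B = -2 + 0 = -2$)
$y = 9$ ($y = -1 - -10 = -1 + 10 = 9$)
$\left(-3 + S{\left(-4 \right)}\right) 5 y 44 = \left(-3 + 0\right) 5 \cdot 9 \cdot 44 = \left(-3\right) 5 \cdot 9 \cdot 44 = \left(-15\right) 9 \cdot 44 = \left(-135\right) 44 = -5940$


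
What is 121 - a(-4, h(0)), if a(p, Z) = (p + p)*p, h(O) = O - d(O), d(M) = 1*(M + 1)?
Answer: 89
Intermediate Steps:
d(M) = 1 + M (d(M) = 1*(1 + M) = 1 + M)
h(O) = -1 (h(O) = O - (1 + O) = O + (-1 - O) = -1)
a(p, Z) = 2*p² (a(p, Z) = (2*p)*p = 2*p²)
121 - a(-4, h(0)) = 121 - 2*(-4)² = 121 - 2*16 = 121 - 1*32 = 121 - 32 = 89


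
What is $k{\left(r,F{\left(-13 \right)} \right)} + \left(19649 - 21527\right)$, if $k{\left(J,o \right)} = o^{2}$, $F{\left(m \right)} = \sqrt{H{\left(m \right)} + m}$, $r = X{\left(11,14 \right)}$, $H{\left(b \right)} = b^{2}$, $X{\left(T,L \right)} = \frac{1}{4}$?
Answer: $-1722$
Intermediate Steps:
$X{\left(T,L \right)} = \frac{1}{4}$
$r = \frac{1}{4} \approx 0.25$
$F{\left(m \right)} = \sqrt{m + m^{2}}$ ($F{\left(m \right)} = \sqrt{m^{2} + m} = \sqrt{m + m^{2}}$)
$k{\left(r,F{\left(-13 \right)} \right)} + \left(19649 - 21527\right) = \left(\sqrt{- 13 \left(1 - 13\right)}\right)^{2} + \left(19649 - 21527\right) = \left(\sqrt{\left(-13\right) \left(-12\right)}\right)^{2} - 1878 = \left(\sqrt{156}\right)^{2} - 1878 = \left(2 \sqrt{39}\right)^{2} - 1878 = 156 - 1878 = -1722$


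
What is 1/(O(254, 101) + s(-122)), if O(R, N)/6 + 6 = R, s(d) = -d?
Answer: 1/1610 ≈ 0.00062112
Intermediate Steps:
O(R, N) = -36 + 6*R
1/(O(254, 101) + s(-122)) = 1/((-36 + 6*254) - 1*(-122)) = 1/((-36 + 1524) + 122) = 1/(1488 + 122) = 1/1610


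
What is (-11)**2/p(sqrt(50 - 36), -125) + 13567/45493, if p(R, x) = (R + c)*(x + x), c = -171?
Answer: 9097452083/30218725250 + 11*sqrt(14)/664250 ≈ 0.30112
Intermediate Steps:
p(R, x) = 2*x*(-171 + R) (p(R, x) = (R - 171)*(x + x) = (-171 + R)*(2*x) = 2*x*(-171 + R))
(-11)**2/p(sqrt(50 - 36), -125) + 13567/45493 = (-11)**2/((2*(-125)*(-171 + sqrt(50 - 36)))) + 13567/45493 = 121/((2*(-125)*(-171 + sqrt(14)))) + 13567*(1/45493) = 121/(42750 - 250*sqrt(14)) + 13567/45493 = 13567/45493 + 121/(42750 - 250*sqrt(14))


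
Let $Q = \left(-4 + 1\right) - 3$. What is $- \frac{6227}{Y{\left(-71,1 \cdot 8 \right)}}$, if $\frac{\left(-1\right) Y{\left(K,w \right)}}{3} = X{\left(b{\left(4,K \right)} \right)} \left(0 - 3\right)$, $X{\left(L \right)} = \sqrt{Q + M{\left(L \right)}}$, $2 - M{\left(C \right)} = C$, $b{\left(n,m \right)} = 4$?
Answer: $\frac{6227 i \sqrt{2}}{36} \approx 244.62 i$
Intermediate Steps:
$M{\left(C \right)} = 2 - C$
$Q = -6$ ($Q = -3 - 3 = -6$)
$X{\left(L \right)} = \sqrt{-4 - L}$ ($X{\left(L \right)} = \sqrt{-6 - \left(-2 + L\right)} = \sqrt{-4 - L}$)
$Y{\left(K,w \right)} = 18 i \sqrt{2}$ ($Y{\left(K,w \right)} = - 3 \sqrt{-4 - 4} \left(0 - 3\right) = - 3 \sqrt{-4 - 4} \left(-3\right) = - 3 \sqrt{-8} \left(-3\right) = - 3 \cdot 2 i \sqrt{2} \left(-3\right) = - 3 \left(- 6 i \sqrt{2}\right) = 18 i \sqrt{2}$)
$- \frac{6227}{Y{\left(-71,1 \cdot 8 \right)}} = - \frac{6227}{18 i \sqrt{2}} = - 6227 \left(- \frac{i \sqrt{2}}{36}\right) = \frac{6227 i \sqrt{2}}{36}$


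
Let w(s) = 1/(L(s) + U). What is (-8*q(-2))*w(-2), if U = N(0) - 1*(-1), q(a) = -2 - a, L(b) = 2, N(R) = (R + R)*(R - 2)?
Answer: 0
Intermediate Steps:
N(R) = 2*R*(-2 + R) (N(R) = (2*R)*(-2 + R) = 2*R*(-2 + R))
U = 1 (U = 2*0*(-2 + 0) - 1*(-1) = 2*0*(-2) + 1 = 0 + 1 = 1)
w(s) = ⅓ (w(s) = 1/(2 + 1) = 1/3 = ⅓)
(-8*q(-2))*w(-2) = -8*(-2 - 1*(-2))*(⅓) = -8*(-2 + 2)*(⅓) = -8*0*(⅓) = 0*(⅓) = 0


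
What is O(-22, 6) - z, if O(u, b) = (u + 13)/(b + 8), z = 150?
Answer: -2109/14 ≈ -150.64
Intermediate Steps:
O(u, b) = (13 + u)/(8 + b)
O(-22, 6) - z = (13 - 22)/(8 + 6) - 1*150 = -9/14 - 150 = -2109/14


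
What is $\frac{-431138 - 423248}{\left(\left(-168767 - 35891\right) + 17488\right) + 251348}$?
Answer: $- \frac{427193}{32089} \approx -13.313$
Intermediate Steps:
$\frac{-431138 - 423248}{\left(\left(-168767 - 35891\right) + 17488\right) + 251348} = - \frac{854386}{\left(-204658 + 17488\right) + 251348} = - \frac{854386}{-187170 + 251348} = - \frac{854386}{64178} = \left(-854386\right) \frac{1}{64178} = - \frac{427193}{32089}$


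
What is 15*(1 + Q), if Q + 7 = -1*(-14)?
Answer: 120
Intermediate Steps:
Q = 7 (Q = -7 - 1*(-14) = -7 + 14 = 7)
15*(1 + Q) = 15*(1 + 7) = 15*8 = 120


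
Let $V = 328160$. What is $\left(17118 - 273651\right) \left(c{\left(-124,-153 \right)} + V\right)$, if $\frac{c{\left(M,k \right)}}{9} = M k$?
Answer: $-127986365964$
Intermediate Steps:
$c{\left(M,k \right)} = 9 M k$
$\left(17118 - 273651\right) \left(c{\left(-124,-153 \right)} + V\right) = \left(17118 - 273651\right) \left(9 \left(-124\right) \left(-153\right) + 328160\right) = - 256533 \left(170748 + 328160\right) = \left(-256533\right) 498908 = -127986365964$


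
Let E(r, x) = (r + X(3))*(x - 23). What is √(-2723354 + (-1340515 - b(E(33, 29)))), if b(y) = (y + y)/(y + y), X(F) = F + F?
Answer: I*√4063870 ≈ 2015.9*I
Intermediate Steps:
X(F) = 2*F
E(r, x) = (-23 + x)*(6 + r) (E(r, x) = (r + 2*3)*(x - 23) = (r + 6)*(-23 + x) = (6 + r)*(-23 + x) = (-23 + x)*(6 + r))
b(y) = 1 (b(y) = (2*y)/((2*y)) = (2*y)*(1/(2*y)) = 1)
√(-2723354 + (-1340515 - b(E(33, 29)))) = √(-2723354 + (-1340515 - 1*1)) = √(-2723354 + (-1340515 - 1)) = √(-2723354 - 1340516) = √(-4063870) = I*√4063870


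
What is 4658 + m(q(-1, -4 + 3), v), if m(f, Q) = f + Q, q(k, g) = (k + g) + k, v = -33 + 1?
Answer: 4623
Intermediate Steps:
v = -32
q(k, g) = g + 2*k (q(k, g) = (g + k) + k = g + 2*k)
m(f, Q) = Q + f
4658 + m(q(-1, -4 + 3), v) = 4658 + (-32 + ((-4 + 3) + 2*(-1))) = 4658 + (-32 + (-1 - 2)) = 4658 + (-32 - 3) = 4658 - 35 = 4623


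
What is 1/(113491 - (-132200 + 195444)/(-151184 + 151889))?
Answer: 705/79947911 ≈ 8.8182e-6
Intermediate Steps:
1/(113491 - (-132200 + 195444)/(-151184 + 151889)) = 1/(113491 - 63244/705) = 1/(79947911/705) = 705/79947911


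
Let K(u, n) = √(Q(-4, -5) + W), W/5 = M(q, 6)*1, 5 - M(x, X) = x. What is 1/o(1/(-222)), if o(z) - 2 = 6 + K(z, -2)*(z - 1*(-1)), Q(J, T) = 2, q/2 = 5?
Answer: 394272/4277519 - 49062*I*√23/4277519 ≈ 0.092173 - 0.055007*I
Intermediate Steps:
q = 10 (q = 2*5 = 10)
M(x, X) = 5 - x
W = -25 (W = 5*((5 - 1*10)*1) = 5*((5 - 10)*1) = 5*(-5*1) = 5*(-5) = -25)
K(u, n) = I*√23 (K(u, n) = √(2 - 25) = √(-23) = I*√23)
o(z) = 8 + I*√23*(1 + z) (o(z) = 2 + (6 + (I*√23)*(z - 1*(-1))) = 2 + (6 + (I*√23)*(z + 1)) = 2 + (6 + (I*√23)*(1 + z)) = 2 + (6 + I*√23*(1 + z)) = 8 + I*√23*(1 + z))
1/o(1/(-222)) = 1/(8 + I*√23 + I*√23/(-222)) = 1/(8 + I*√23 + I*(-1/222)*√23) = 1/(8 + I*√23 - I*√23/222) = 1/(8 + 221*I*√23/222)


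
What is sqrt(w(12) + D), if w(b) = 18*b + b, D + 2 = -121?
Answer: sqrt(105) ≈ 10.247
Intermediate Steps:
D = -123 (D = -2 - 121 = -123)
w(b) = 19*b
sqrt(w(12) + D) = sqrt(19*12 - 123) = sqrt(228 - 123) = sqrt(105)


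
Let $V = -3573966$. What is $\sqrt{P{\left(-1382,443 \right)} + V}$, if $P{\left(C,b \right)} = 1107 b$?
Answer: $i \sqrt{3083565} \approx 1756.0 i$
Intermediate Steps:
$\sqrt{P{\left(-1382,443 \right)} + V} = \sqrt{1107 \cdot 443 - 3573966} = \sqrt{490401 - 3573966} = \sqrt{-3083565} = i \sqrt{3083565}$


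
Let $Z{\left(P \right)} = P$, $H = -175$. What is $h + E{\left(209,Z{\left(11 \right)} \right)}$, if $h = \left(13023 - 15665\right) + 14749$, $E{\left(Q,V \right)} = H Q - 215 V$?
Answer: $-26833$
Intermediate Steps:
$E{\left(Q,V \right)} = - 215 V - 175 Q$ ($E{\left(Q,V \right)} = - 175 Q - 215 V = - 215 V - 175 Q$)
$h = 12107$ ($h = -2642 + 14749 = 12107$)
$h + E{\left(209,Z{\left(11 \right)} \right)} = 12107 - 38940 = -26833$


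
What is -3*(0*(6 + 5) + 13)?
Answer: -39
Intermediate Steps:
-3*(0*(6 + 5) + 13) = -3*(0*11 + 13) = -3*(0 + 13) = -3*13 = -39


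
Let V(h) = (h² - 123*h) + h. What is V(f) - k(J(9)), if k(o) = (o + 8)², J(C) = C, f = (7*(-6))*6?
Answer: 93959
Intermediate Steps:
f = -252 (f = -42*6 = -252)
V(h) = h² - 122*h
k(o) = (8 + o)²
V(f) - k(J(9)) = -252*(-122 - 252) - (8 + 9)² = -252*(-374) - 1*17² = 94248 - 1*289 = 94248 - 289 = 93959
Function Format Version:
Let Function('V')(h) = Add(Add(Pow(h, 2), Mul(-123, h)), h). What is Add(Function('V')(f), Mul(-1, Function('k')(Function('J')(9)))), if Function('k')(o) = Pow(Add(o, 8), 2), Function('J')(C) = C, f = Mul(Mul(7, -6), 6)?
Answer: 93959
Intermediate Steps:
f = -252 (f = Mul(-42, 6) = -252)
Function('V')(h) = Add(Pow(h, 2), Mul(-122, h))
Function('k')(o) = Pow(Add(8, o), 2)
Add(Function('V')(f), Mul(-1, Function('k')(Function('J')(9)))) = Add(Mul(-252, Add(-122, -252)), Mul(-1, Pow(Add(8, 9), 2))) = Add(Mul(-252, -374), Mul(-1, Pow(17, 2))) = Add(94248, Mul(-1, 289)) = Add(94248, -289) = 93959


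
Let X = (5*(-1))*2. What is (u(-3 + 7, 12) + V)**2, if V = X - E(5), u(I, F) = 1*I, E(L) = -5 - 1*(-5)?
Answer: 36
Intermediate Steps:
E(L) = 0 (E(L) = -5 + 5 = 0)
u(I, F) = I
X = -10 (X = -5*2 = -10)
V = -10 (V = -10 - 1*0 = -10 + 0 = -10)
(u(-3 + 7, 12) + V)**2 = ((-3 + 7) - 10)**2 = (4 - 10)**2 = (-6)**2 = 36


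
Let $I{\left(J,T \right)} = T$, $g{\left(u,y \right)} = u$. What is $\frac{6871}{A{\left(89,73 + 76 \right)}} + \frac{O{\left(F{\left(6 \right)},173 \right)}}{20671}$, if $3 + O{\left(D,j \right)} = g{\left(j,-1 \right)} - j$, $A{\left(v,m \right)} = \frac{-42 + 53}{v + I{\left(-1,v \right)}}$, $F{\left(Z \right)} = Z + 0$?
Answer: $\frac{25281418465}{227381} \approx 1.1119 \cdot 10^{5}$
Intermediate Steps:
$F{\left(Z \right)} = Z$
$A{\left(v,m \right)} = \frac{11}{2 v}$ ($A{\left(v,m \right)} = \frac{-42 + 53}{v + v} = \frac{11}{2 v}$)
$O{\left(D,j \right)} = -3$ ($O{\left(D,j \right)} = -3 + \left(j - j\right) = -3 + 0 = -3$)
$\frac{6871}{A{\left(89,73 + 76 \right)}} + \frac{O{\left(F{\left(6 \right)},173 \right)}}{20671} = \frac{6871}{\frac{11}{2} \cdot \frac{1}{89}} - \frac{3}{20671} = \frac{6871}{\frac{11}{178}} - \frac{3}{20671} = 6871 \cdot \frac{178}{11} - \frac{3}{20671} = \frac{1223038}{11} - \frac{3}{20671} = \frac{25281418465}{227381}$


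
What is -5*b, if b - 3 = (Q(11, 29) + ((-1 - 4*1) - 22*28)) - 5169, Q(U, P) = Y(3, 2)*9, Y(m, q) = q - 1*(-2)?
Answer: 28755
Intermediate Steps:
Y(m, q) = 2 + q (Y(m, q) = q + 2 = 2 + q)
Q(U, P) = 36 (Q(U, P) = (2 + 2)*9 = 4*9 = 36)
b = -5751 (b = 3 + ((36 + ((-1 - 4*1) - 22*28)) - 5169) = 3 + ((36 + ((-1 - 4) - 616)) - 5169) = 3 + ((36 + (-5 - 616)) - 5169) = 3 + ((36 - 621) - 5169) = 3 + (-585 - 5169) = 3 - 5754 = -5751)
-5*b = -5*(-5751) = 28755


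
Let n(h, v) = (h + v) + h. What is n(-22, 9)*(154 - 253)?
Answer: 3465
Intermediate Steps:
n(h, v) = v + 2*h
n(-22, 9)*(154 - 253) = (9 + 2*(-22))*(154 - 253) = (9 - 44)*(-99) = -35*(-99) = 3465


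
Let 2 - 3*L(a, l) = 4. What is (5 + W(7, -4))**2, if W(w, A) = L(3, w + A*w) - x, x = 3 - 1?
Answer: 49/9 ≈ 5.4444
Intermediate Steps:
L(a, l) = -2/3 (L(a, l) = 2/3 - 1/3*4 = 2/3 - 4/3 = -2/3)
x = 2
W(w, A) = -8/3 (W(w, A) = -2/3 - 1*2 = -2/3 - 2 = -8/3)
(5 + W(7, -4))**2 = (5 - 8/3)**2 = (7/3)**2 = 49/9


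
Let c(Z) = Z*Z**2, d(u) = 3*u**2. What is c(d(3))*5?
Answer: 98415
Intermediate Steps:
c(Z) = Z**3
c(d(3))*5 = (3*3**2)**3*5 = (3*9)**3*5 = 27**3*5 = 19683*5 = 98415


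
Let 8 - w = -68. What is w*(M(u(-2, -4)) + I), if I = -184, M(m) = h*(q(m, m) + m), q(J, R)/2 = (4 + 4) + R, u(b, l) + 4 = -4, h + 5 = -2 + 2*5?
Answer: -15808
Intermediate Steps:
h = 3 (h = -5 + (-2 + 2*5) = -5 + (-2 + 10) = -5 + 8 = 3)
u(b, l) = -8 (u(b, l) = -4 - 4 = -8)
q(J, R) = 16 + 2*R (q(J, R) = 2*((4 + 4) + R) = 2*(8 + R) = 16 + 2*R)
M(m) = 48 + 9*m (M(m) = 3*((16 + 2*m) + m) = 3*(16 + 3*m) = 48 + 9*m)
w = 76 (w = 8 - 1*(-68) = 8 + 68 = 76)
w*(M(u(-2, -4)) + I) = 76*((48 + 9*(-8)) - 184) = 76*((48 - 72) - 184) = 76*(-24 - 184) = 76*(-208) = -15808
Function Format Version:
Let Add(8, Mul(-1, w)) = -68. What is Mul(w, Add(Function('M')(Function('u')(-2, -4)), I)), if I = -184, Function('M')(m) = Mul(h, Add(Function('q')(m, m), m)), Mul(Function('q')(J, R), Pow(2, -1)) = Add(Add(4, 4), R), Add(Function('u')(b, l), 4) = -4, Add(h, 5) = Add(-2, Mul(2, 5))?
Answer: -15808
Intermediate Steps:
h = 3 (h = Add(-5, Add(-2, Mul(2, 5))) = Add(-5, Add(-2, 10)) = Add(-5, 8) = 3)
Function('u')(b, l) = -8 (Function('u')(b, l) = Add(-4, -4) = -8)
Function('q')(J, R) = Add(16, Mul(2, R)) (Function('q')(J, R) = Mul(2, Add(Add(4, 4), R)) = Mul(2, Add(8, R)) = Add(16, Mul(2, R)))
Function('M')(m) = Add(48, Mul(9, m)) (Function('M')(m) = Mul(3, Add(Add(16, Mul(2, m)), m)) = Mul(3, Add(16, Mul(3, m))) = Add(48, Mul(9, m)))
w = 76 (w = Add(8, Mul(-1, -68)) = Add(8, 68) = 76)
Mul(w, Add(Function('M')(Function('u')(-2, -4)), I)) = Mul(76, Add(Add(48, Mul(9, -8)), -184)) = Mul(76, Add(Add(48, -72), -184)) = Mul(76, Add(-24, -184)) = Mul(76, -208) = -15808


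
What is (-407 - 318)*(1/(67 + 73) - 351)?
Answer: 7125155/28 ≈ 2.5447e+5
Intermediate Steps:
(-407 - 318)*(1/(67 + 73) - 351) = -725*(1/140 - 351) = -725*(-49139/140) = 7125155/28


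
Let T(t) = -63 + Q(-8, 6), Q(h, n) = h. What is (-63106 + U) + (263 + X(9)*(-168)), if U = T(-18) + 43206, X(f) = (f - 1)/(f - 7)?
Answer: -20380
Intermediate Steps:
X(f) = (-1 + f)/(-7 + f)
T(t) = -71 (T(t) = -63 - 8 = -71)
U = 43135 (U = -71 + 43206 = 43135)
(-63106 + U) + (263 + X(9)*(-168)) = (-63106 + 43135) + (263 + ((-1 + 9)/(-7 + 9))*(-168)) = -19971 + (263 + (8/2)*(-168)) = -19971 + (263 + ((½)*8)*(-168)) = -19971 + (263 + 4*(-168)) = -19971 + (263 - 672) = -19971 - 409 = -20380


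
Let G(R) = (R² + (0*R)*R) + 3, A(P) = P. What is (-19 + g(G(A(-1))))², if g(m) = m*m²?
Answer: 2025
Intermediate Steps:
G(R) = 3 + R² (G(R) = (R² + 0*R) + 3 = (R² + 0) + 3 = R² + 3 = 3 + R²)
g(m) = m³
(-19 + g(G(A(-1))))² = (-19 + (3 + (-1)²)³)² = (-19 + (3 + 1)³)² = (-19 + 4³)² = (-19 + 64)² = 45² = 2025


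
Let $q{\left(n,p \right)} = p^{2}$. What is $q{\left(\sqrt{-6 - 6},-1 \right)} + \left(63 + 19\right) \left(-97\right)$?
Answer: $-7953$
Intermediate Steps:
$q{\left(\sqrt{-6 - 6},-1 \right)} + \left(63 + 19\right) \left(-97\right) = \left(-1\right)^{2} + \left(63 + 19\right) \left(-97\right) = 1 + 82 \left(-97\right) = 1 - 7954 = -7953$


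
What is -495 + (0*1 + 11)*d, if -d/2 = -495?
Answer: 10395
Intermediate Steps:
d = 990 (d = -2*(-495) = 990)
-495 + (0*1 + 11)*d = -495 + (0*1 + 11)*990 = -495 + (0 + 11)*990 = -495 + 11*990 = -495 + 10890 = 10395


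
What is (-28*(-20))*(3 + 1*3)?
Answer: 3360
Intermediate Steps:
(-28*(-20))*(3 + 1*3) = 560*(3 + 3) = 560*6 = 3360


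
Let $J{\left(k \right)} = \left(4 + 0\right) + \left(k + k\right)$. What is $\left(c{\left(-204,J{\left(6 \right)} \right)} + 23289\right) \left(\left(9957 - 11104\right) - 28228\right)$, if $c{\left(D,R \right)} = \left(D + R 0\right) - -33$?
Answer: $-679091250$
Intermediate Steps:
$J{\left(k \right)} = 4 + 2 k$
$c{\left(D,R \right)} = 33 + D$ ($c{\left(D,R \right)} = \left(D + 0\right) + 33 = D + 33 = 33 + D$)
$\left(c{\left(-204,J{\left(6 \right)} \right)} + 23289\right) \left(\left(9957 - 11104\right) - 28228\right) = \left(\left(33 - 204\right) + 23289\right) \left(\left(9957 - 11104\right) - 28228\right) = \left(-171 + 23289\right) \left(-1147 - 28228\right) = 23118 \left(-29375\right) = -679091250$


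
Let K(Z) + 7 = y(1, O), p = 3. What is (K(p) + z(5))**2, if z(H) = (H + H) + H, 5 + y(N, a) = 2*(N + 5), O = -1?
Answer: 225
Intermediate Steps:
y(N, a) = 5 + 2*N (y(N, a) = -5 + 2*(N + 5) = -5 + 2*(5 + N) = -5 + (10 + 2*N) = 5 + 2*N)
K(Z) = 0 (K(Z) = -7 + (5 + 2*1) = -7 + (5 + 2) = -7 + 7 = 0)
z(H) = 3*H (z(H) = 2*H + H = 3*H)
(K(p) + z(5))**2 = (0 + 3*5)**2 = (0 + 15)**2 = 15**2 = 225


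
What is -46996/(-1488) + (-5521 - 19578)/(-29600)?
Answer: 2879897/88800 ≈ 32.431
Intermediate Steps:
-46996/(-1488) + (-5521 - 19578)/(-29600) = -46996*(-1/1488) - 25099*(-1/29600) = 379/12 + 25099/29600 = 2879897/88800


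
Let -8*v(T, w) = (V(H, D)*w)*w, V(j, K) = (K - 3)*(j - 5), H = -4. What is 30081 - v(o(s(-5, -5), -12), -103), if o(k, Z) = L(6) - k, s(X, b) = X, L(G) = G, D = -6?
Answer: 1099977/8 ≈ 1.3750e+5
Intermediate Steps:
V(j, K) = (-5 + j)*(-3 + K) (V(j, K) = (-3 + K)*(-5 + j) = (-5 + j)*(-3 + K))
o(k, Z) = 6 - k
v(T, w) = -81*w²/8 (v(T, w) = -(15 - 5*(-6) - 3*(-4) - 6*(-4))*w*w/8 = -(15 + 30 + 12 + 24)*w*w/8 = -81*w*w/8 = -81*w²/8)
30081 - v(o(s(-5, -5), -12), -103) = 30081 - (-81)*(-103)²/8 = 30081 - (-81)*10609/8 = 30081 - 1*(-859329/8) = 30081 + 859329/8 = 1099977/8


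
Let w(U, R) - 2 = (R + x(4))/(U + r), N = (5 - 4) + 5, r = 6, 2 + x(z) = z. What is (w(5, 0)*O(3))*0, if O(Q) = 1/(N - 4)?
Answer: 0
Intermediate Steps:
x(z) = -2 + z
N = 6 (N = 1 + 5 = 6)
w(U, R) = 2 + (2 + R)/(6 + U) (w(U, R) = 2 + (R + (-2 + 4))/(U + 6) = 2 + (R + 2)/(6 + U) = 2 + (2 + R)/(6 + U))
O(Q) = 1/2 (O(Q) = 1/(6 - 4) = 1/2)
(w(5, 0)*O(3))*0 = (((14 + 0 + 2*5)/(6 + 5))*(1/2))*0 = (((14 + 0 + 10)/11)*(1/2))*0 = (((1/11)*24)*(1/2))*0 = ((24/11)*(1/2))*0 = (12/11)*0 = 0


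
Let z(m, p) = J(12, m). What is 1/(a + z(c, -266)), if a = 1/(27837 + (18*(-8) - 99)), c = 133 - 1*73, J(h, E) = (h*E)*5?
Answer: 27594/99338401 ≈ 0.00027778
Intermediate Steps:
J(h, E) = 5*E*h (J(h, E) = (E*h)*5 = 5*E*h)
c = 60 (c = 133 - 73 = 60)
z(m, p) = 60*m (z(m, p) = 5*m*12 = 60*m)
a = 1/27594 (a = 1/(27837 + (-144 - 99)) = 1/(27837 - 243) = 1/27594 ≈ 3.6240e-5)
1/(a + z(c, -266)) = 1/(1/27594 + 60*60) = 1/(1/27594 + 3600) = 1/(99338401/27594) = 27594/99338401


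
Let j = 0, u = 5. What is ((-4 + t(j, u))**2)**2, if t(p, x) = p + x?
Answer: 1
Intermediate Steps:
((-4 + t(j, u))**2)**2 = ((-4 + (0 + 5))**2)**2 = ((-4 + 5)**2)**2 = (1**2)**2 = 1**2 = 1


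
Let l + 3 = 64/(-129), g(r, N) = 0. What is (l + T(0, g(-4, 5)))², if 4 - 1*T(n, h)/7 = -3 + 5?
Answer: 1836025/16641 ≈ 110.33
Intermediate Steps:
l = -451/129 (l = -3 + 64/(-129) = -3 + 64*(-1/129) = -3 - 64/129 = -451/129 ≈ -3.4961)
T(n, h) = 14 (T(n, h) = 28 - 7*(-3 + 5) = 28 - 7*2 = 28 - 14 = 14)
(l + T(0, g(-4, 5)))² = (-451/129 + 14)² = (1355/129)² = 1836025/16641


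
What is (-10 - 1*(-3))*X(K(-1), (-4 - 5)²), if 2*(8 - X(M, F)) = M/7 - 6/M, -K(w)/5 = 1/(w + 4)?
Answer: -1327/30 ≈ -44.233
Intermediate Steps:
K(w) = -5/(4 + w) (K(w) = -5/(w + 4) = -5/(4 + w))
X(M, F) = 8 + 3/M - M/14 (X(M, F) = 8 - (M/7 - 6/M)/2 = 8 - (-6/M + M/7)/2 = 8 + (3/M - M/14) = 8 + 3/M - M/14)
(-10 - 1*(-3))*X(K(-1), (-4 - 5)²) = (-10 - 1*(-3))*(8 + 3/((-5/(4 - 1))) - (-5)/(14*(4 - 1))) = (-10 + 3)*(8 + 3/((-5/3)) - (-5)/(14*3)) = -7*(8 + 3/((-5*⅓)) - (-5)/(14*3)) = -7*(8 + 3/(-5/3) - 1/14*(-5/3)) = -7*(8 + 3*(-⅗) + 5/42) = -7*(8 - 9/5 + 5/42) = -7*1327/210 = -1327/30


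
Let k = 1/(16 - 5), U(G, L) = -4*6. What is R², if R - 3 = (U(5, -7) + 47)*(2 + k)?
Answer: 315844/121 ≈ 2610.3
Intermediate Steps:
U(G, L) = -24
k = 1/11 ≈ 0.090909
R = 562/11 (R = 3 + (-24 + 47)*(2 + 1/11) = 3 + 23*(23/11) = 3 + 529/11 = 562/11 ≈ 51.091)
R² = (562/11)² = 315844/121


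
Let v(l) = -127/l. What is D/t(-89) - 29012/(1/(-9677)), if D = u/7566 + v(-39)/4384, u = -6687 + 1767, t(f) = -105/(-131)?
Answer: 69841981835813627/248770080 ≈ 2.8075e+8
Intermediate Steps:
t(f) = 105/131 (t(f) = -105*(-1/131) = 105/131)
u = -4920
D = -10772321/16584672 (D = -4920/7566 - 127/(-39)/4384 = -4920*1/7566 - 127*(-1/39)*(1/4384) = -820/1261 + (127/39)*(1/4384) = -820/1261 + 127/170976 = -10772321/16584672 ≈ -0.64954)
D/t(-89) - 29012/(1/(-9677)) = -10772321/(16584672*105/131) - 29012/(1/(-9677)) = -10772321/16584672*131/105 - 29012/(-1/9677) = -201596293/248770080 - 29012*(-9677) = -201596293/248770080 + 280749124 = 69841981835813627/248770080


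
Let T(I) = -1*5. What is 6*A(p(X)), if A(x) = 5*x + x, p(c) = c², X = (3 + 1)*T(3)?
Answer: 14400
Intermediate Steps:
T(I) = -5
X = -20 (X = (3 + 1)*(-5) = 4*(-5) = -20)
A(x) = 6*x
6*A(p(X)) = 6*(6*(-20)²) = 6*(6*400) = 6*2400 = 14400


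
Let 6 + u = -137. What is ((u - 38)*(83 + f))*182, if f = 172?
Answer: -8400210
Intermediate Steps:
u = -143 (u = -6 - 137 = -143)
((u - 38)*(83 + f))*182 = ((-143 - 38)*(83 + 172))*182 = -181*255*182 = -46155*182 = -8400210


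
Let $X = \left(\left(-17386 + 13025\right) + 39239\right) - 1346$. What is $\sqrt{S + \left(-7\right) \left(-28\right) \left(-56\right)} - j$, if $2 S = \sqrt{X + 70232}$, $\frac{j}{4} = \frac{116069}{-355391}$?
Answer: $\frac{464276}{355391} + \sqrt{-10976 + \sqrt{25941}} \approx 1.3064 + 103.99 i$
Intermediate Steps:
$X = 33532$ ($X = \left(-4361 + 39239\right) - 1346 = 34878 - 1346 = 33532$)
$j = - \frac{464276}{355391}$ ($j = 4 \frac{116069}{-355391} = 4 \cdot 116069 \left(- \frac{1}{355391}\right) = 4 \left(- \frac{116069}{355391}\right) = - \frac{464276}{355391} \approx -1.3064$)
$S = \sqrt{25941}$ ($S = \frac{\sqrt{33532 + 70232}}{2} = \frac{\sqrt{103764}}{2} = \frac{2 \sqrt{25941}}{2} = \sqrt{25941} \approx 161.06$)
$\sqrt{S + \left(-7\right) \left(-28\right) \left(-56\right)} - j = \sqrt{\sqrt{25941} + \left(-7\right) \left(-28\right) \left(-56\right)} - - \frac{464276}{355391} = \sqrt{\sqrt{25941} + 196 \left(-56\right)} + \frac{464276}{355391} = \sqrt{\sqrt{25941} - 10976} + \frac{464276}{355391} = \sqrt{-10976 + \sqrt{25941}} + \frac{464276}{355391} = \frac{464276}{355391} + \sqrt{-10976 + \sqrt{25941}}$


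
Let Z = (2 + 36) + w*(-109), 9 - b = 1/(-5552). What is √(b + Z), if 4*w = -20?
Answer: √1140514395/1388 ≈ 24.331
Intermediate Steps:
w = -5 (w = (¼)*(-20) = -5)
b = 49969/5552 (b = 9 - 1/(-5552) = 9 - 1*(-1/5552) = 9 + 1/5552 = 49969/5552 ≈ 9.0002)
Z = 583 (Z = (2 + 36) - 5*(-109) = 38 + 545 = 583)
√(b + Z) = √(49969/5552 + 583) = √(3286785/5552) = √1140514395/1388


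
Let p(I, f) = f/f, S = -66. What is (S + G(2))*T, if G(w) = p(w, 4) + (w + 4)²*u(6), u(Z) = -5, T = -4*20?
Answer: 19600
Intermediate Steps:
T = -80
p(I, f) = 1
G(w) = 1 - 5*(4 + w)² (G(w) = 1 + (w + 4)²*(-5) = 1 + (4 + w)²*(-5) = 1 - 5*(4 + w)²)
(S + G(2))*T = (-66 + (1 - 5*(4 + 2)²))*(-80) = (-66 + (1 - 5*6²))*(-80) = (-66 + (1 - 5*36))*(-80) = (-66 + (1 - 180))*(-80) = (-66 - 179)*(-80) = -245*(-80) = 19600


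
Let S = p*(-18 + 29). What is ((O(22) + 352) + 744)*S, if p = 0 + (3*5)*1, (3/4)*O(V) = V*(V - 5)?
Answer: 263120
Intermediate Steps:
O(V) = 4*V*(-5 + V)/3 (O(V) = 4*(V*(V - 5))/3 = 4*(V*(-5 + V))/3 = 4*V*(-5 + V)/3)
p = 15 (p = 0 + 15*1 = 0 + 15 = 15)
S = 165 (S = 15*(-18 + 29) = 15*11 = 165)
((O(22) + 352) + 744)*S = (((4/3)*22*(-5 + 22) + 352) + 744)*165 = (((4/3)*22*17 + 352) + 744)*165 = ((1496/3 + 352) + 744)*165 = (2552/3 + 744)*165 = (4784/3)*165 = 263120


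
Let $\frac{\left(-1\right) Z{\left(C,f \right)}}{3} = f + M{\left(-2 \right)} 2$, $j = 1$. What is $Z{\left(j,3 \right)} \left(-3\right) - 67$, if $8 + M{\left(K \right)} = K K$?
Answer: $-112$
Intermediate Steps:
$M{\left(K \right)} = -8 + K^{2}$ ($M{\left(K \right)} = -8 + K K = -8 + K^{2}$)
$Z{\left(C,f \right)} = 24 - 3 f$ ($Z{\left(C,f \right)} = - 3 \left(f + \left(-8 + \left(-2\right)^{2}\right) 2\right) = - 3 \left(f + \left(-8 + 4\right) 2\right) = - 3 \left(f - 8\right) = - 3 \left(-8 + f\right) = 24 - 3 f$)
$Z{\left(j,3 \right)} \left(-3\right) - 67 = \left(24 - 9\right) \left(-3\right) - 67 = 15 \left(-3\right) - 67 = -45 - 67 = -112$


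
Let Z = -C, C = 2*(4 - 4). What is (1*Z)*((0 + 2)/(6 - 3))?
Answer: 0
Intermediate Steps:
C = 0 (C = 2*0 = 0)
Z = 0 (Z = -1*0 = 0)
(1*Z)*((0 + 2)/(6 - 3)) = (1*0)*((0 + 2)/(6 - 3)) = 0*(2/3) = 0*(2*(⅓)) = 0*(⅔) = 0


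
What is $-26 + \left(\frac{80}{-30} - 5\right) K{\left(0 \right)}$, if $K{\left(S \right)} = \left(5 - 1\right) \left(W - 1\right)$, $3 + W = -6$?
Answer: $\frac{842}{3} \approx 280.67$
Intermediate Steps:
$W = -9$ ($W = -3 - 6 = -9$)
$K{\left(S \right)} = -40$ ($K{\left(S \right)} = \left(5 - 1\right) \left(-9 - 1\right) = 4 \left(-10\right) = -40$)
$-26 + \left(\frac{80}{-30} - 5\right) K{\left(0 \right)} = -26 + \left(\frac{80}{-30} - 5\right) \left(-40\right) = -26 + \left(80 \left(- \frac{1}{30}\right) - 5\right) \left(-40\right) = -26 + \left(- \frac{8}{3} - 5\right) \left(-40\right) = -26 - - \frac{920}{3} = -26 + \frac{920}{3} = \frac{842}{3}$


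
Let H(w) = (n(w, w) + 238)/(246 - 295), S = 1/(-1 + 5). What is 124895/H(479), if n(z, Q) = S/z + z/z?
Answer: -2345128436/91585 ≈ -25606.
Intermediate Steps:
S = ¼ (S = 1/4 = ¼ ≈ 0.25000)
n(z, Q) = 1 + 1/(4*z) (n(z, Q) = 1/(4*z) + z/z = 1/(4*z) + 1 = 1 + 1/(4*z))
H(w) = -34/7 - (¼ + w)/(49*w) (H(w) = ((¼ + w)/w + 238)/(246 - 295) = (238 + (¼ + w)/w)/(-49) = (238 + (¼ + w)/w)*(-1/49) = -34/7 - (¼ + w)/(49*w))
124895/H(479) = 124895/(((1/196)*(-1 - 956*479)/479)) = 124895/(((1/196)*(1/479)*(-1 - 457924))) = 124895/(((1/196)*(1/479)*(-457925))) = 124895/(-457925/93884) = 124895*(-93884/457925) = -2345128436/91585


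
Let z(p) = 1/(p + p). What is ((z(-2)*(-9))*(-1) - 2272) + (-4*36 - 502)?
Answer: -11681/4 ≈ -2920.3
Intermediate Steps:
z(p) = 1/(2*p)
((z(-2)*(-9))*(-1) - 2272) + (-4*36 - 502) = ((((½)/(-2))*(-9))*(-1) - 2272) + (-4*36 - 502) = ((((½)*(-½))*(-9))*(-1) - 2272) + (-144 - 502) = (-¼*(-9)*(-1) - 2272) - 646 = ((9/4)*(-1) - 2272) - 646 = (-9/4 - 2272) - 646 = -9097/4 - 646 = -11681/4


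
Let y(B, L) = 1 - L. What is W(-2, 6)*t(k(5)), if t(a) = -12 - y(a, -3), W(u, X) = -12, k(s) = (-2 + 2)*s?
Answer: 192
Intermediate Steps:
k(s) = 0 (k(s) = 0*s = 0)
t(a) = -16 (t(a) = -12 - (1 - 1*(-3)) = -12 - (1 + 3) = -12 - 1*4 = -12 - 4 = -16)
W(-2, 6)*t(k(5)) = -12*(-16) = 192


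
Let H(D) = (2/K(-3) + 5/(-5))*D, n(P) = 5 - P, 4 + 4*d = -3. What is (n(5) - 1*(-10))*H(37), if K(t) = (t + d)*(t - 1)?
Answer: -6290/19 ≈ -331.05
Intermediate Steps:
d = -7/4 (d = -1 + (¼)*(-3) = -1 - ¾ = -7/4 ≈ -1.7500)
K(t) = (-1 + t)*(-7/4 + t) (K(t) = (t - 7/4)*(t - 1) = (-7/4 + t)*(-1 + t) = (-1 + t)*(-7/4 + t))
H(D) = -17*D/19 (H(D) = (2/(7/4 + (-3)² - 11/4*(-3)) + 5/(-5))*D = (2/(7/4 + 9 + 33/4) + 5*(-⅕))*D = (2/19 - 1)*D = -17*D/19)
(n(5) - 1*(-10))*H(37) = ((5 - 1*5) - 1*(-10))*(-17/19*37) = ((5 - 5) + 10)*(-629/19) = (0 + 10)*(-629/19) = 10*(-629/19) = -6290/19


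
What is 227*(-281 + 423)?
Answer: 32234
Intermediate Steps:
227*(-281 + 423) = 227*142 = 32234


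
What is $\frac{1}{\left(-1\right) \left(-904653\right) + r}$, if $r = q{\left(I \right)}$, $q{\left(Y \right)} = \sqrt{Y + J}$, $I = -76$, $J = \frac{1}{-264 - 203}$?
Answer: $\frac{140824317}{127397140858832} - \frac{i \sqrt{16575231}}{382191422576496} \approx 1.1054 \cdot 10^{-6} - 1.0652 \cdot 10^{-11} i$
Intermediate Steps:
$J = - \frac{1}{467}$ ($J = \frac{1}{-467} = - \frac{1}{467} \approx -0.0021413$)
$q{\left(Y \right)} = \sqrt{- \frac{1}{467} + Y}$ ($q{\left(Y \right)} = \sqrt{Y - \frac{1}{467}} = \sqrt{- \frac{1}{467} + Y}$)
$r = \frac{i \sqrt{16575231}}{467}$ ($r = \frac{\sqrt{-467 + 218089 \left(-76\right)}}{467} = \frac{\sqrt{-467 - 16574764}}{467} = \frac{\sqrt{-16575231}}{467} = \frac{i \sqrt{16575231}}{467} \approx 8.7179 i$)
$\frac{1}{\left(-1\right) \left(-904653\right) + r} = \frac{1}{\left(-1\right) \left(-904653\right) + \frac{i \sqrt{16575231}}{467}} = \frac{1}{904653 + \frac{i \sqrt{16575231}}{467}}$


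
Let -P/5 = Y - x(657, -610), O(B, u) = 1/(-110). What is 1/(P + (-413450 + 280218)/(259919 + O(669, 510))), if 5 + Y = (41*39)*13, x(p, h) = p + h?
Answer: -28591089/2964195807595 ≈ -9.6455e-6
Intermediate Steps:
x(p, h) = h + p
Y = 20782 (Y = -5 + (41*39)*13 = -5 + 1599*13 = -5 + 20787 = 20782)
O(B, u) = -1/110
P = -103675 (P = -5*(20782 - (-610 + 657)) = -5*(20782 - 1*47) = -5*(20782 - 47) = -5*20735 = -103675)
1/(P + (-413450 + 280218)/(259919 + O(669, 510))) = 1/(-103675 + (-413450 + 280218)/(259919 - 1/110)) = 1/(-103675 - 133232/28591089/110) = 1/(-103675 - 133232*110/28591089) = 1/(-103675 - 14655520/28591089) = 1/(-2964195807595/28591089) = -28591089/2964195807595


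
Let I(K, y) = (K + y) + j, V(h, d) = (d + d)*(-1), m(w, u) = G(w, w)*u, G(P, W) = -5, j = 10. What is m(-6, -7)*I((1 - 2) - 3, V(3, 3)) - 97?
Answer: -97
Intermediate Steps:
m(w, u) = -5*u
V(h, d) = -2*d (V(h, d) = (2*d)*(-1) = -2*d)
I(K, y) = 10 + K + y (I(K, y) = (K + y) + 10 = 10 + K + y)
m(-6, -7)*I((1 - 2) - 3, V(3, 3)) - 97 = (-5*(-7))*(10 + ((1 - 2) - 3) - 2*3) - 97 = 35*(10 + (-1 - 3) - 6) - 97 = 35*(10 - 4 - 6) - 97 = 35*0 - 97 = 0 - 97 = -97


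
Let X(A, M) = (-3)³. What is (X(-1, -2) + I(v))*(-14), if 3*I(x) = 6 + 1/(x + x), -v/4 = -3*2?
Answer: 25193/72 ≈ 349.90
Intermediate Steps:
v = 24 (v = -(-12)*2 = -4*(-6) = 24)
X(A, M) = -27
I(x) = 2 + 1/(6*x) (I(x) = (6 + 1/(x + x))/3 = (6 + 1/(2*x))/3 = 2 + 1/(6*x))
(X(-1, -2) + I(v))*(-14) = (-27 + (2 + (⅙)/24))*(-14) = (-27 + (2 + (⅙)*(1/24)))*(-14) = (-27 + (2 + 1/144))*(-14) = (-27 + 289/144)*(-14) = -3599/144*(-14) = 25193/72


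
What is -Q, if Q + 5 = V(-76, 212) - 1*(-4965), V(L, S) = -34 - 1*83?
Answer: -4843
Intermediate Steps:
V(L, S) = -117 (V(L, S) = -34 - 83 = -117)
Q = 4843 (Q = -5 + (-117 - 1*(-4965)) = -5 + (-117 + 4965) = -5 + 4848 = 4843)
-Q = -1*4843 = -4843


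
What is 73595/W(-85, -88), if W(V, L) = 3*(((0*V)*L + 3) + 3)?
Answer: 73595/18 ≈ 4088.6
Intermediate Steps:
W(V, L) = 18 (W(V, L) = 3*((0*L + 3) + 3) = 3*((0 + 3) + 3) = 3*(3 + 3) = 3*6 = 18)
73595/W(-85, -88) = 73595/18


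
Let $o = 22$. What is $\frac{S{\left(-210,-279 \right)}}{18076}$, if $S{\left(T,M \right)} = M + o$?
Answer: $- \frac{257}{18076} \approx -0.014218$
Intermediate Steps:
$S{\left(T,M \right)} = 22 + M$ ($S{\left(T,M \right)} = M + 22 = 22 + M$)
$\frac{S{\left(-210,-279 \right)}}{18076} = \frac{22 - 279}{18076} = \left(-257\right) \frac{1}{18076} = - \frac{257}{18076}$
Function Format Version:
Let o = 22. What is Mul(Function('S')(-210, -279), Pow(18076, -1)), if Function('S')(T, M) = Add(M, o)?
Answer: Rational(-257, 18076) ≈ -0.014218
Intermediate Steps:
Function('S')(T, M) = Add(22, M) (Function('S')(T, M) = Add(M, 22) = Add(22, M))
Mul(Function('S')(-210, -279), Pow(18076, -1)) = Mul(Add(22, -279), Pow(18076, -1)) = Mul(-257, Rational(1, 18076)) = Rational(-257, 18076)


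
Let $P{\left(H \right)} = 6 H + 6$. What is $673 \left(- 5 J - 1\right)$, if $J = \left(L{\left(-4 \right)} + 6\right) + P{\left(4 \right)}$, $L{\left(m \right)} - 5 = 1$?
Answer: $-142003$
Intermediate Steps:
$L{\left(m \right)} = 6$ ($L{\left(m \right)} = 5 + 1 = 6$)
$P{\left(H \right)} = 6 + 6 H$
$J = 42$ ($J = \left(6 + 6\right) + \left(6 + 6 \cdot 4\right) = 12 + \left(6 + 24\right) = 12 + 30 = 42$)
$673 \left(- 5 J - 1\right) = 673 \left(\left(-5\right) 42 - 1\right) = 673 \left(-210 - 1\right) = 673 \left(-211\right) = -142003$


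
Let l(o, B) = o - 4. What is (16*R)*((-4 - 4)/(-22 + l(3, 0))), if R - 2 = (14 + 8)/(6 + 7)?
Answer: 6144/299 ≈ 20.548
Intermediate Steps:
l(o, B) = -4 + o
R = 48/13 (R = 2 + (14 + 8)/(6 + 7) = 2 + 22/13 = 48/13 ≈ 3.6923)
(16*R)*((-4 - 4)/(-22 + l(3, 0))) = (16*(48/13))*((-4 - 4)/(-22 + (-4 + 3))) = 768*(-8/(-22 - 1))/13 = 768*(-8/(-23))/13 = 768*(-8*(-1/23))/13 = (768/13)*(8/23) = 6144/299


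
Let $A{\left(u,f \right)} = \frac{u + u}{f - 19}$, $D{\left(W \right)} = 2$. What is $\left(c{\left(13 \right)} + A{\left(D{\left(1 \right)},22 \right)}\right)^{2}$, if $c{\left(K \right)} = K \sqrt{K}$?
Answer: $\frac{19789}{9} + \frac{104 \sqrt{13}}{3} \approx 2323.8$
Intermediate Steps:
$c{\left(K \right)} = K^{\frac{3}{2}}$
$A{\left(u,f \right)} = \frac{2 u}{-19 + f}$
$\left(c{\left(13 \right)} + A{\left(D{\left(1 \right)},22 \right)}\right)^{2} = \left(13^{\frac{3}{2}} + 2 \cdot 2 \frac{1}{-19 + 22}\right)^{2} = \left(13 \sqrt{13} + 2 \cdot 2 \cdot \frac{1}{3}\right)^{2} = \left(13 \sqrt{13} + \frac{4}{3}\right)^{2} = \left(\frac{4}{3} + 13 \sqrt{13}\right)^{2}$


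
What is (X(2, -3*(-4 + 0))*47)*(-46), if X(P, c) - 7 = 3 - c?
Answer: 4324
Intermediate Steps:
X(P, c) = 10 - c (X(P, c) = 7 + (3 - c) = 10 - c)
(X(2, -3*(-4 + 0))*47)*(-46) = ((10 - (-3)*(-4 + 0))*47)*(-46) = ((10 - (-3)*(-4))*47)*(-46) = ((10 - 1*12)*47)*(-46) = ((10 - 12)*47)*(-46) = -2*47*(-46) = -94*(-46) = 4324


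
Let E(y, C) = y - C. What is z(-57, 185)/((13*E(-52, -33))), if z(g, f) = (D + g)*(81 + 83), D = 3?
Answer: 8856/247 ≈ 35.854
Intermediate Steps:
z(g, f) = 492 + 164*g (z(g, f) = (3 + g)*(81 + 83) = (3 + g)*164 = 492 + 164*g)
z(-57, 185)/((13*E(-52, -33))) = (492 + 164*(-57))/((13*(-52 - 1*(-33)))) = (492 - 9348)/((13*(-52 + 33))) = -8856/(13*(-19)) = -8856/(-247) = -8856*(-1/247) = 8856/247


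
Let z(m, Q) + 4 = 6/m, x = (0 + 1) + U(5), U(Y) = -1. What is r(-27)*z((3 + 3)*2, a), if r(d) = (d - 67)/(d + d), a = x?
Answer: -329/54 ≈ -6.0926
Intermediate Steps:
x = 0 (x = (0 + 1) - 1 = 1 - 1 = 0)
a = 0
r(d) = (-67 + d)/(2*d) (r(d) = (-67 + d)/((2*d)) = (-67 + d)*(1/(2*d)) = (-67 + d)/(2*d))
z(m, Q) = -4 + 6/m
r(-27)*z((3 + 3)*2, a) = ((½)*(-67 - 27)/(-27))*(-4 + 6/(((3 + 3)*2))) = ((½)*(-1/27)*(-94))*(-4 + 6/((6*2))) = 47*(-4 + 6/12)/27 = 47*(-4 + 6*(1/12))/27 = 47*(-4 + ½)/27 = (47/27)*(-7/2) = -329/54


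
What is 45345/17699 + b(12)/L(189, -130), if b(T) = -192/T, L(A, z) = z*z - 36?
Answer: 47775931/18654746 ≈ 2.5611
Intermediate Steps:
L(A, z) = -36 + z² (L(A, z) = z² - 36 = -36 + z²)
45345/17699 + b(12)/L(189, -130) = 45345/17699 + (-192/12)/(-36 + (-130)²) = 45345*(1/17699) + (-192*1/12)/(-36 + 16900) = 45345/17699 - 16/16864 = 45345/17699 - 16*1/16864 = 45345/17699 - 1/1054 = 47775931/18654746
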